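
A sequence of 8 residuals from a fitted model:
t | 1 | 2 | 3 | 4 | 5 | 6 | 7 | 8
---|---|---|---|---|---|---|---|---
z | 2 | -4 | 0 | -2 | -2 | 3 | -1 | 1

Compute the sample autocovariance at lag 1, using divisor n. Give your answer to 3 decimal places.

Mean z̄ = (2 − 4 + 0 − 2 − 2 + 3 − 1 + 1)/8 = -0.3750
Σ_{t=1}^{7}(z_t−z̄)(z_{t+1}−z̄) = -16.3906
γ_1 = -16.3906 / 8 = -2.049

-2.049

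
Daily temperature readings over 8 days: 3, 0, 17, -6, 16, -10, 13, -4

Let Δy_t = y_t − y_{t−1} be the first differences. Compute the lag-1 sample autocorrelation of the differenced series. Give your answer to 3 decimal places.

-0.892

First differences Δy: -3, 17, -23, 22, -26, 23, -17
Mean of differences = -1.0000
Numerator Σ(Δy_t−Δȳ)(Δy_{t+1}−Δȳ) = -2497.0000
Denominator Σ(Δy_t−Δȳ)² = 2798.0000
r_1(Δy) = -2497.0000 / 2798.0000 = -0.892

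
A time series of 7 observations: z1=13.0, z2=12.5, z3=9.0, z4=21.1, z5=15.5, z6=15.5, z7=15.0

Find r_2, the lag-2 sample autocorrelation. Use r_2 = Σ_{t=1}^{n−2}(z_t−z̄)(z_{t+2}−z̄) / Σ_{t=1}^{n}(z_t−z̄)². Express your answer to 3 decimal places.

-0.041

Mean z̄ = (13.0 + 12.5 + 9.0 + 21.1 + 15.5 + 15.5 + 15.0)/7 = 14.5143
Numerator Σ_{t=1}^{5}(z_t−z̄)(z_{t+2}−z̄) = -3.3804
Denominator Σ(z_t−z̄)² = 82.3086
r_2 = -3.3804 / 82.3086 = -0.041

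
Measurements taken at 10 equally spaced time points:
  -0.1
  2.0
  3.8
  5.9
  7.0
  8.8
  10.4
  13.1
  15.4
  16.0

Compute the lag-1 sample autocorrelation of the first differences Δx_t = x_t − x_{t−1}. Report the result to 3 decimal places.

First differences Δx: 2.1, 1.8, 2.1, 1.1, 1.8, 1.6, 2.7, 2.3, 0.6
Mean of differences = 1.7889
Numerator Σ(Δx_t−Δx̄)(Δx_{t+1}−Δx̄) = -0.5312
Denominator Σ(Δx_t−Δx̄)² = 3.2089
r_1(Δx) = -0.5312 / 3.2089 = -0.166

-0.166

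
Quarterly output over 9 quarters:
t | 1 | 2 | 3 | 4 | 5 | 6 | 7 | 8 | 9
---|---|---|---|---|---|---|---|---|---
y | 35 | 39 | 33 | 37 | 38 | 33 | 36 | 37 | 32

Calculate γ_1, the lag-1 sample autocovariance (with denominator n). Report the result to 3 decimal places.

-2.528

Mean ȳ = (35 + 39 + 33 + 37 + 38 + 33 + 36 + 37 + 32)/9 = 35.5556
Σ_{t=1}^{8}(y_t−ȳ)(y_{t+1}−ȳ) = -22.7531
γ_1 = -22.7531 / 9 = -2.528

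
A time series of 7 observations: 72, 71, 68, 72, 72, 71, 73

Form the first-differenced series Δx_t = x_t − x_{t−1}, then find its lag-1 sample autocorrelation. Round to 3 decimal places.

First differences Δx: -1, -3, 4, 0, -1, 2
Mean of differences = 0.1667
Numerator Σ(Δx_t−Δx̄)(Δx_{t+1}−Δx̄) = -11.0278
Denominator Σ(Δx_t−Δx̄)² = 30.8333
r_1(Δx) = -11.0278 / 30.8333 = -0.358

-0.358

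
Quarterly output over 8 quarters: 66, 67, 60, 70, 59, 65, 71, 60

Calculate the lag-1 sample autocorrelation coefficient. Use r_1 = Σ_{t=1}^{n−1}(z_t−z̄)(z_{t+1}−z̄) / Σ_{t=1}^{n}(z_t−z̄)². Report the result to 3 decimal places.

Mean z̄ = (66 + 67 + 60 + 70 + 59 + 65 + 71 + 60)/8 = 64.7500
Deviations from mean: 1.2500, 2.2500, -4.7500, 5.2500, -5.7500, 0.2500, 6.2500, -4.7500
Numerator Σ_{t=1}^{7}(z_t−z̄)(z_{t+1}−z̄) = -92.5625
Denominator Σ(z_t−z̄)² = 151.5000
r_1 = -92.5625 / 151.5000 = -0.611

-0.611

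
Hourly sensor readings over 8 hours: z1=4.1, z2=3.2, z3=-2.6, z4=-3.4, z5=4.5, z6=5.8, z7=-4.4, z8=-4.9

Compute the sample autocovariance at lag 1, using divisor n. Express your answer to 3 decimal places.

Mean z̄ = (4.1 + 3.2 − 2.6 − 3.4 + 4.5 + 5.8 − 4.4 − 4.9)/8 = 0.2875
Σ_{t=1}^{7}(z_t−z̄)(z_{t+1}−z̄) = 19.5061
γ_1 = 19.5061 / 8 = 2.438

2.438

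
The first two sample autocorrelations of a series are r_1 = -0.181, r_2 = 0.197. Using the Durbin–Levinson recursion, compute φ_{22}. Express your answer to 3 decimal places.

0.170

φ_{22} = (r_2 − r_1²) / (1 − r_1²)
r_1² = (-0.181)² = 0.032761
Numerator = 0.197 − 0.0328 = 0.1642; denominator = 1 − 0.0328 = 0.9672
φ_{22} = 0.1642 / 0.9672 = 0.170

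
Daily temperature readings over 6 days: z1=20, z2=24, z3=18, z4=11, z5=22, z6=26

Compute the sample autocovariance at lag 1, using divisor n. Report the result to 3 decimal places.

Mean z̄ = (20 + 24 + 18 + 11 + 22 + 26)/6 = 20.1667
Deviations: -0.1667, 3.8333, -2.1667, -9.1667, 1.8333, 5.8333
Σ_{t=1}^{5}(z_t−z̄)(z_{t+1}−z̄) = 4.8056
γ_1 = 4.8056 / 6 = 0.801

0.801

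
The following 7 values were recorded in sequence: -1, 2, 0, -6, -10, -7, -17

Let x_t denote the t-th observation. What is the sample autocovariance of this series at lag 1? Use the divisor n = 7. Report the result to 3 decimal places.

Mean x̄ = (-1 + 2 + 0 − 6 − 10 − 7 − 17)/7 = -5.5714
Σ_{t=1}^{6}(x_t−x̄)(x_{t+1}−x̄) = 98.9592
γ_1 = 98.9592 / 7 = 14.137

14.137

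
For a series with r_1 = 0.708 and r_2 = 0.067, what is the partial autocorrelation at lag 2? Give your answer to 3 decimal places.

φ_{22} = (r_2 − r_1²) / (1 − r_1²)
r_1² = (0.708)² = 0.501264
Numerator = 0.067 − 0.5013 = -0.4343; denominator = 1 − 0.5013 = 0.4987
φ_{22} = -0.4343 / 0.4987 = -0.871

-0.871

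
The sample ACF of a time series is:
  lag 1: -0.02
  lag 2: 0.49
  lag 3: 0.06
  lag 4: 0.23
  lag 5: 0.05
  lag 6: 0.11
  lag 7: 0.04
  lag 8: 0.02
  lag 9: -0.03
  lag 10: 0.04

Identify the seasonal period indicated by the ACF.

The largest autocorrelation is r_2 = 0.49, with a weaker echo at lag 4 (0.23); the remaining lags stay at or below 0.11.
The dominant spike at lag 2 indicates a seasonal period of 2.

2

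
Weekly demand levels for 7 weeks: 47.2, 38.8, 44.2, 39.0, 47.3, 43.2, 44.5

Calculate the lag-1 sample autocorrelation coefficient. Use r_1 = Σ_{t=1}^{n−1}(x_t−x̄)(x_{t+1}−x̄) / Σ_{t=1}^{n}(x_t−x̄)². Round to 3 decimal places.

-0.591

Mean x̄ = (47.2 + 38.8 + 44.2 + 39.0 + 47.3 + 43.2 + 44.5)/7 = 43.4571
Deviations from mean: 3.7429, -4.6571, 0.7429, -4.4571, 3.8429, -0.2571, 1.0429
Σ(x_t−x̄)(x_{t+1}−x̄) = (-17.4310) + (-3.4596) + (-3.3110) + (-17.1282) + (-0.9882) + (-0.2682) = -42.5861
Denominator Σ(x_t−x̄)² = 72.0371
r_1 = -42.5861 / 72.0371 = -0.591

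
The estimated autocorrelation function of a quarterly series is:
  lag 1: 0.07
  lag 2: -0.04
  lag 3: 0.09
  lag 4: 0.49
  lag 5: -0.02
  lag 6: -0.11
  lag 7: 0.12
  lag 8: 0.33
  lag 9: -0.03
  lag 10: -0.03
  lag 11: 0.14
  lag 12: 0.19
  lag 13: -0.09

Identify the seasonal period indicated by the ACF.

4

The largest autocorrelation is r_4 = 0.49, with weaker echoes at lags 8 (0.33) and 12 (0.19); the remaining lags stay at or below 0.14.
The dominant spike at lag 4 indicates a seasonal period of 4.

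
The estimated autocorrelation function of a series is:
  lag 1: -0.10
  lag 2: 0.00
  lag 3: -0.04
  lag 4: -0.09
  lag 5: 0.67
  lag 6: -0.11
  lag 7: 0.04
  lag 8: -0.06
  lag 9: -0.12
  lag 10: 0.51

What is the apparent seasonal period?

5

The largest autocorrelation is r_5 = 0.67, with a weaker echo at lag 10 (0.51); the remaining lags stay at or below 0.04.
The dominant spike at lag 5 indicates a seasonal period of 5.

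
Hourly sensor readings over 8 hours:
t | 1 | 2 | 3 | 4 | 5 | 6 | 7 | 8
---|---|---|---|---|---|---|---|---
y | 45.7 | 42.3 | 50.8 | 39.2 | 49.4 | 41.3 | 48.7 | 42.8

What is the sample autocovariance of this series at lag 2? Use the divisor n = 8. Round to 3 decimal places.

11.388

Mean ȳ = (45.7 + 42.3 + 50.8 + 39.2 + 49.4 + 41.3 + 48.7 + 42.8)/8 = 45.0250
Σ_{t=1}^{6}(y_t−ȳ)(y_{t+2}−ȳ) = 91.1013
γ_2 = 91.1013 / 8 = 11.388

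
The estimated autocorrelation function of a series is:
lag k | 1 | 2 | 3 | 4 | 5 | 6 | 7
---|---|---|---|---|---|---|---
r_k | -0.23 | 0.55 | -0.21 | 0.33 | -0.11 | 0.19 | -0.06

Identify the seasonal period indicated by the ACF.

The largest autocorrelation is r_2 = 0.55, with weaker echoes at lags 4 (0.33) and 6 (0.19); the remaining lags stay at or below -0.06.
The dominant spike at lag 2 indicates a seasonal period of 2.

2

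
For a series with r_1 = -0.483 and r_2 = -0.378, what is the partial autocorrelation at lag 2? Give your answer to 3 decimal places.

φ_{22} = (r_2 − r_1²) / (1 − r_1²)
r_1² = (-0.483)² = 0.233289
Numerator = -0.378 − 0.2333 = -0.6113; denominator = 1 − 0.2333 = 0.7667
φ_{22} = -0.6113 / 0.7667 = -0.797

-0.797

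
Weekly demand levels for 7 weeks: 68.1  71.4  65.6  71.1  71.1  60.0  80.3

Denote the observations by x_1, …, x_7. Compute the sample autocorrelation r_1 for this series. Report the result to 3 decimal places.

Mean x̄ = (68.1 + 71.4 + 65.6 + 71.1 + 71.1 + 60.0 + 80.3)/7 = 69.6571
Σ(x_t−x̄)(x_{t+1}−x̄) = (-2.7139) + (-7.0710) + (-5.8539) + (2.0818) + (-13.9339) + (-102.7796) = -130.2704
Denominator Σ(x_t−x̄)² = 232.6171
r_1 = -130.2704 / 232.6171 = -0.560

-0.560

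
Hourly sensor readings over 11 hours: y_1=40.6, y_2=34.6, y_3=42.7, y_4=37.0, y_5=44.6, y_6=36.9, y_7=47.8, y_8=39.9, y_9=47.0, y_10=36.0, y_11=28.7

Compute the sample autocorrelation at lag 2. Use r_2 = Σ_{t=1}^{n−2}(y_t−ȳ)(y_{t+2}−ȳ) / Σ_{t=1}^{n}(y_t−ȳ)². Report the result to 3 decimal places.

Mean ȳ = (40.6 + 34.6 + 42.7 + 37.0 + 44.6 + 36.9 + 47.8 + 39.9 + 47.0 + 36.0 + 28.7)/11 = 39.6182
Numerator Σ_{t=1}^{9}(y_t−ȳ)(y_{t+2}−ȳ) = 57.4093
Denominator Σ(y_t−ȳ)² = 328.5164
r_2 = 57.4093 / 328.5164 = 0.175

0.175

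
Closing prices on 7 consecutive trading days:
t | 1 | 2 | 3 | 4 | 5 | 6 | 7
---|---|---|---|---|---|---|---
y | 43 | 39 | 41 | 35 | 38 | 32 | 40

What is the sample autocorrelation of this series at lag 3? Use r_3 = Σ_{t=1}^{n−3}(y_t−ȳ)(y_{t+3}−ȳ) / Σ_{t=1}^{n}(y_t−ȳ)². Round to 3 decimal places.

-0.460

Mean ȳ = (43 + 39 + 41 + 35 + 38 + 32 + 40)/7 = 38.2857
Deviations from mean: 4.7143, 0.7143, 2.7143, -3.2857, -0.2857, -6.2857, 1.7143
Σ(y_t−ȳ)(y_{t+3}−ȳ) = (-15.4898) + (-0.2041) + (-17.0612) + (-5.6327) = -38.3878
Denominator Σ(y_t−ȳ)² = 83.4286
r_3 = -38.3878 / 83.4286 = -0.460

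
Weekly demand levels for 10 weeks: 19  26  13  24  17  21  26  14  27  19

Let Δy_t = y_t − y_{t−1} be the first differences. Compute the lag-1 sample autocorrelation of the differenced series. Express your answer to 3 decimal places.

First differences Δy: 7, -13, 11, -7, 4, 5, -12, 13, -8
Mean of differences = 0.0000
Numerator Σ(Δy_t−Δȳ)(Δy_{t+1}−Δȳ) = -639.0000
Denominator Σ(Δy_t−Δȳ)² = 806.0000
r_1(Δy) = -639.0000 / 806.0000 = -0.793

-0.793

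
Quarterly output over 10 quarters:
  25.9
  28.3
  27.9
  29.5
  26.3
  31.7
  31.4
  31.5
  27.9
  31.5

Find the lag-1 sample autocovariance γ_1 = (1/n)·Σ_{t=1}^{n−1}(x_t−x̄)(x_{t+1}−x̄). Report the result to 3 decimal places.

0.022

Mean x̄ = (25.9 + 28.3 + 27.9 + 29.5 + 26.3 + 31.7 + 31.4 + 31.5 + 27.9 + 31.5)/10 = 29.1900
Σ_{t=1}^{9}(x_t−x̄)(x_{t+1}−x̄) = 0.2189
γ_1 = 0.2189 / 10 = 0.022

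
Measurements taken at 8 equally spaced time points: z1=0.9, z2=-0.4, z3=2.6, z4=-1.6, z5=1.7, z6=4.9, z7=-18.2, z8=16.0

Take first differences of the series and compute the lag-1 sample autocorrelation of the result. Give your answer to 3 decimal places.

First differences Δz: -1.3, 3.0, -4.2, 3.3, 3.2, -23.1, 34.2
Mean of differences = 2.1571
Numerator Σ(Δz_t−Δz̄)(Δz_{t+1}−Δz̄) = -849.9961
Denominator Σ(Δz_t−Δz̄)² = 1720.1371
r_1(Δz) = -849.9961 / 1720.1371 = -0.494

-0.494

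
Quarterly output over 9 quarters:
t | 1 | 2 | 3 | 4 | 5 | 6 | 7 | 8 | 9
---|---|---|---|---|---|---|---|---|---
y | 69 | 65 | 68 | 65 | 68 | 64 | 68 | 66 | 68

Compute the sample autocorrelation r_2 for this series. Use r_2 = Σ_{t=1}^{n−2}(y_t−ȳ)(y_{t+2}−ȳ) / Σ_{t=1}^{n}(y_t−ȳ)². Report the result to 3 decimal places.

Mean ȳ = (69 + 65 + 68 + 65 + 68 + 64 + 68 + 66 + 68)/9 = 66.7778
Σ(y_t−ȳ)(y_{t+2}−ȳ) = (2.7160) + (3.1605) + (1.4938) + (4.9383) + (1.4938) + (2.1605) + (1.4938) = 17.4568
Denominator Σ(y_t−ȳ)² = 25.5556
r_2 = 17.4568 / 25.5556 = 0.683

0.683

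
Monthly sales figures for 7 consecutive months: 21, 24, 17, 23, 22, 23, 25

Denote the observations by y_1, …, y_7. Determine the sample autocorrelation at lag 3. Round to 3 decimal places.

-0.078

Mean ȳ = (21 + 24 + 17 + 23 + 22 + 23 + 25)/7 = 22.1429
Numerator Σ_{t=1}^{4}(y_t−ȳ)(y_{t+3}−ȳ) = -3.2041
Denominator Σ(y_t−ȳ)² = 40.8571
r_3 = -3.2041 / 40.8571 = -0.078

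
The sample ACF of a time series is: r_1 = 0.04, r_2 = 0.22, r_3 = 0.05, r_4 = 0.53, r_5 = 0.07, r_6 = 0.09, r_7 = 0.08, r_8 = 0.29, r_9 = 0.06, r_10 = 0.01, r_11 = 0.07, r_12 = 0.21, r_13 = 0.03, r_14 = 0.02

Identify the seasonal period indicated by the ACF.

4

The largest autocorrelation is r_4 = 0.53, with a weaker echo at lag 8 (0.29); the remaining lags stay at or below 0.22.
The dominant spike at lag 4 indicates a seasonal period of 4.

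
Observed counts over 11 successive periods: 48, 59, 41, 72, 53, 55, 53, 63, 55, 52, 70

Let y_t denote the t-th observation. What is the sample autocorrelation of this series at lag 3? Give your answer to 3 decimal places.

Mean ȳ = (48 + 59 + 41 + 72 + 53 + 55 + 53 + 63 + 55 + 52 + 70)/11 = 56.4545
Numerator Σ_{t=1}^{8}(y_t−ȳ)(y_{t+3}−ȳ) = -87.8926
Denominator Σ(y_t−ȳ)² = 832.7273
r_3 = -87.8926 / 832.7273 = -0.106

-0.106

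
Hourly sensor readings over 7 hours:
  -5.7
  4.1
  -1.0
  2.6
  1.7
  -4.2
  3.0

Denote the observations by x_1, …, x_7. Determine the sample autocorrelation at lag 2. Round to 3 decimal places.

Mean x̄ = (-5.7 + 4.1 − 1.0 + 2.6 + 1.7 − 4.2 + 3.0)/7 = 0.0714
Deviations from mean: -5.7714, 4.0286, -1.0714, 2.5286, 1.6286, -4.2714, 2.9286
Σ(x_t−x̄)(x_{t+2}−x̄) = (6.1837) + (10.1865) + (-1.7449) + (-10.8006) + (4.7694) = 8.5941
Denominator Σ(x_t−x̄)² = 86.5543
r_2 = 8.5941 / 86.5543 = 0.099

0.099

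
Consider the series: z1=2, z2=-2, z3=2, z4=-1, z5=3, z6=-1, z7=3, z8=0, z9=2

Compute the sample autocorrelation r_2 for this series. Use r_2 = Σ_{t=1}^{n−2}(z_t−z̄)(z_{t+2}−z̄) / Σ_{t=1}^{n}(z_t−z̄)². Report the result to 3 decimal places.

0.730

Mean z̄ = (2 − 2 + 2 − 1 + 3 − 1 + 3 + 0 + 2)/9 = 0.8889
Σ(z_t−z̄)(z_{t+2}−z̄) = (1.2346) + (5.4568) + (2.3457) + (3.5679) + (4.4568) + (1.6790) + (2.3457) = 21.0864
Denominator Σ(z_t−z̄)² = 28.8889
r_2 = 21.0864 / 28.8889 = 0.730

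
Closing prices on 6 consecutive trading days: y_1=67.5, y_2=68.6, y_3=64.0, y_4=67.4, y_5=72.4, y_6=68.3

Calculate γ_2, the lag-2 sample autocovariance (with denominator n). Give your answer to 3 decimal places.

-2.665

Mean ȳ = (67.5 + 68.6 + 64.0 + 67.4 + 72.4 + 68.3)/6 = 68.0333
Deviations: -0.5333, 0.5667, -4.0333, -0.6333, 4.3667, 0.2667
Σ_{t=1}^{4}(y_t−ȳ)(y_{t+2}−ȳ) = -15.9889
γ_2 = -15.9889 / 6 = -2.665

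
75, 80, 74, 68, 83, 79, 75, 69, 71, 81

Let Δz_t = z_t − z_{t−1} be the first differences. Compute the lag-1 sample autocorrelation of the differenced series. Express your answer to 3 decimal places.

First differences Δz: 5, -6, -6, 15, -4, -4, -6, 2, 10
Mean of differences = 0.6667
Numerator Σ(Δz_t−Δz̄)(Δz_{t+1}−Δz̄) = -90.4444
Denominator Σ(Δz_t−Δz̄)² = 490.0000
r_1(Δz) = -90.4444 / 490.0000 = -0.185

-0.185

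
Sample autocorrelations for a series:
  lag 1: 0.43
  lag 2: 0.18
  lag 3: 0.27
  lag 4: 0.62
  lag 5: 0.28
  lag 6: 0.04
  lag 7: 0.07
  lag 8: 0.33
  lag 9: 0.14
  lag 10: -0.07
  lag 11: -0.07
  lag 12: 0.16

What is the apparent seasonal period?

4

The largest autocorrelation is r_4 = 0.62; the remaining lags stay at or below 0.43. The elevated value at lag 1 (0.43), dropping to 0.18 at lag 2, reflects decaying short-term dependence rather than seasonality.
The dominant spike at lag 4 indicates a seasonal period of 4.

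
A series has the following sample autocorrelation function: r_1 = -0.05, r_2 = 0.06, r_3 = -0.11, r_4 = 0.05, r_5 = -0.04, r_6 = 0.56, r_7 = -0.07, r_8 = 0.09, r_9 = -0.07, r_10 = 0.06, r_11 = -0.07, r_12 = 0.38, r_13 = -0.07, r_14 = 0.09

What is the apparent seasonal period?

6

The largest autocorrelation is r_6 = 0.56, with a weaker echo at lag 12 (0.38); the remaining lags stay at or below 0.09.
The dominant spike at lag 6 indicates a seasonal period of 6.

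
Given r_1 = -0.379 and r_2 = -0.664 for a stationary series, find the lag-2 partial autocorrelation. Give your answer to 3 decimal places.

φ_{22} = (r_2 − r_1²) / (1 − r_1²)
r_1² = (-0.379)² = 0.143641
Numerator = -0.664 − 0.1436 = -0.8076; denominator = 1 − 0.1436 = 0.8564
φ_{22} = -0.8076 / 0.8564 = -0.943

-0.943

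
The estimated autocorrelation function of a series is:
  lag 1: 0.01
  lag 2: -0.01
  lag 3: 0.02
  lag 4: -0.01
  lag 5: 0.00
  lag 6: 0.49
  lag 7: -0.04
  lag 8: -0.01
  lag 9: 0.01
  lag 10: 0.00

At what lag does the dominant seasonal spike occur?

The largest autocorrelation is r_6 = 0.49; the remaining lags stay at or below 0.02.
The dominant spike at lag 6 indicates a seasonal period of 6.

6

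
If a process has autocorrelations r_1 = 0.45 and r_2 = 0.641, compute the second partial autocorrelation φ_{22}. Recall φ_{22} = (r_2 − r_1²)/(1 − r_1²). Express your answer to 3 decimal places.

0.550

φ_{22} = (r_2 − r_1²) / (1 − r_1²)
r_1² = (0.45)² = 0.2025
Numerator = 0.641 − 0.2025 = 0.4385; denominator = 1 − 0.2025 = 0.7975
φ_{22} = 0.4385 / 0.7975 = 0.550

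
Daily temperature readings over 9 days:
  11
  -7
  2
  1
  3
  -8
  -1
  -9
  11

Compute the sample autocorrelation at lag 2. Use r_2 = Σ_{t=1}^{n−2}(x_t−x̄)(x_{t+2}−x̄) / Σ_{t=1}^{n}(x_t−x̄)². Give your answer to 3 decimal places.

0.160

Mean x̄ = (11 − 7 + 2 + 1 + 3 − 8 − 1 − 9 + 11)/9 = 0.3333
Σ(x_t−x̄)(x_{t+2}−x̄) = (17.7778) + (-4.8889) + (4.4444) + (-5.5556) + (-3.5556) + (77.7778) + (-14.2222) = 71.7778
Denominator Σ(x_t−x̄)² = 450.0000
r_2 = 71.7778 / 450.0000 = 0.160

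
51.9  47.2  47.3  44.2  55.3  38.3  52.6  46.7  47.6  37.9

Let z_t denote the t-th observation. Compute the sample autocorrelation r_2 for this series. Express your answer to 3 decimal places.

Mean z̄ = (51.9 + 47.2 + 47.3 + 44.2 + 55.3 + 38.3 + 52.6 + 46.7 + 47.6 + 37.9)/10 = 46.9000
Numerator Σ_{t=1}^{8}(z_t−z̄)(z_{t+2}−z̄) = 83.1600
Denominator Σ(z_t−z̄)² = 291.0800
r_2 = 83.1600 / 291.0800 = 0.286

0.286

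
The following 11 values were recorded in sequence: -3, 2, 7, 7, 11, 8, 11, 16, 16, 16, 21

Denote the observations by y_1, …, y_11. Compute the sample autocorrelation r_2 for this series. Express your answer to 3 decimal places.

Mean ȳ = (-3 + 2 + 7 + 7 + 11 + 8 + 11 + 16 + 16 + 16 + 21)/11 = 10.1818
Numerator Σ_{t=1}^{9}(y_t−ȳ)(y_{t+2}−ȳ) = 161.8430
Denominator Σ(y_t−ȳ)² = 485.6364
r_2 = 161.8430 / 485.6364 = 0.333

0.333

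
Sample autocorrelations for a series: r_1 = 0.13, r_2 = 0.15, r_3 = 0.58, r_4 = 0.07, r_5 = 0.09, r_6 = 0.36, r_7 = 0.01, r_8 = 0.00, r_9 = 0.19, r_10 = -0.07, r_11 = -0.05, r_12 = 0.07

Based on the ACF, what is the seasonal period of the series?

3

The largest autocorrelation is r_3 = 0.58, with weaker echoes at lags 6 (0.36) and 9 (0.19); the remaining lags stay at or below 0.15.
The dominant spike at lag 3 indicates a seasonal period of 3.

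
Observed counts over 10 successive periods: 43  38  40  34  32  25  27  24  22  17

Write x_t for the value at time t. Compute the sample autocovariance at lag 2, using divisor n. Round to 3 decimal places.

28.752

Mean x̄ = (43 + 38 + 40 + 34 + 32 + 25 + 27 + 24 + 22 + 17)/10 = 30.2000
Σ_{t=1}^{8}(x_t−x̄)(x_{t+2}−x̄) = 287.5200
γ_2 = 287.5200 / 10 = 28.752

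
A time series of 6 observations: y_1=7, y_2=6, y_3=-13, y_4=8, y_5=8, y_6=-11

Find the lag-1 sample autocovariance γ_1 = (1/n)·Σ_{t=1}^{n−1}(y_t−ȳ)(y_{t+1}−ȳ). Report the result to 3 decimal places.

-28.699

Mean ȳ = (7 + 6 − 13 + 8 + 8 − 11)/6 = 0.8333
Σ_{t=1}^{5}(y_t−ȳ)(y_{t+1}−ȳ) = -172.1944
γ_1 = -172.1944 / 6 = -28.699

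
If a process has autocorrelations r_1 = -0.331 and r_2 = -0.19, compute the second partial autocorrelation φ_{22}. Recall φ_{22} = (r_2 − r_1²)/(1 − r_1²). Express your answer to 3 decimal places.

φ_{22} = (r_2 − r_1²) / (1 − r_1²)
r_1² = (-0.331)² = 0.109561
Numerator = -0.19 − 0.1096 = -0.2996; denominator = 1 − 0.1096 = 0.8904
φ_{22} = -0.2996 / 0.8904 = -0.336

-0.336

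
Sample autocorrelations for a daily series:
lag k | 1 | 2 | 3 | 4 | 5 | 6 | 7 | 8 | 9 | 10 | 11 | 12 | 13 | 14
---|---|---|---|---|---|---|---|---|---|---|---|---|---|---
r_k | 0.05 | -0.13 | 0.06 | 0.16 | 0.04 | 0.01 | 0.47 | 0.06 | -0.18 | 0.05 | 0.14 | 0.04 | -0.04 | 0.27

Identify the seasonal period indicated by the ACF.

7

The largest autocorrelation is r_7 = 0.47, with a weaker echo at lag 14 (0.27); the remaining lags stay at or below 0.16.
The dominant spike at lag 7 indicates a seasonal period of 7.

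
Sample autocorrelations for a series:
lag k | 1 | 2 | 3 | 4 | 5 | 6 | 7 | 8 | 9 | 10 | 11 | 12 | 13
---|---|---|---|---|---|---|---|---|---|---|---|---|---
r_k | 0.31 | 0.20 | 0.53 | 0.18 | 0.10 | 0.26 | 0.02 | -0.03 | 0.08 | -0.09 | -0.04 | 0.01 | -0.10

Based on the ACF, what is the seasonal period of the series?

The largest autocorrelation is r_3 = 0.53; the remaining lags stay at or below 0.31. The elevated value at lag 1 (0.31), dropping to 0.20 at lag 2, reflects decaying short-term dependence rather than seasonality.
The dominant spike at lag 3 indicates a seasonal period of 3.

3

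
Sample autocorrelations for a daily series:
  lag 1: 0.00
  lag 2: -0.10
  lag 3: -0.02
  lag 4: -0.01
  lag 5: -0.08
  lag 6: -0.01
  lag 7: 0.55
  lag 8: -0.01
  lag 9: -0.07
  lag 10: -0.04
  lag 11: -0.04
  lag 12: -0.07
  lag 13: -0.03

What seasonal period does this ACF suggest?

7

The largest autocorrelation is r_7 = 0.55; the remaining lags stay at or below 0.00.
The dominant spike at lag 7 indicates a seasonal period of 7.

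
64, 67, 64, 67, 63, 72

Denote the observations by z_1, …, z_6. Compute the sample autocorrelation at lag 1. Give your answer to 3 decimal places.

Mean z̄ = (64 + 67 + 64 + 67 + 63 + 72)/6 = 66.1667
Numerator Σ_{t=1}^{5}(z_t−z̄)(z_{t+1}−z̄) = -26.5278
Denominator Σ(z_t−z̄)² = 54.8333
r_1 = -26.5278 / 54.8333 = -0.484

-0.484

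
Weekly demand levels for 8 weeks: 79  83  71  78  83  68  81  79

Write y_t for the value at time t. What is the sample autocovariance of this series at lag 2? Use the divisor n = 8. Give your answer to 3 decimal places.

Mean ȳ = (79 + 83 + 71 + 78 + 83 + 68 + 81 + 79)/8 = 77.7500
Deviations: 1.2500, 5.2500, -6.7500, 0.2500, 5.2500, -9.7500, 3.2500, 1.2500
Σ_{t=1}^{6}(y_t−ȳ)(y_{t+2}−ȳ) = -40.1250
γ_2 = -40.1250 / 8 = -5.016

-5.016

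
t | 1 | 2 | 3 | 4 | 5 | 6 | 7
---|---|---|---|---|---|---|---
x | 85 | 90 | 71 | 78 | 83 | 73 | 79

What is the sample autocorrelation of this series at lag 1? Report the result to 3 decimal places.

Mean x̄ = (85 + 90 + 71 + 78 + 83 + 73 + 79)/7 = 79.8571
Deviations from mean: 5.1429, 10.1429, -8.8571, -1.8571, 3.1429, -6.8571, -0.8571
Σ(x_t−x̄)(x_{t+1}−x̄) = (52.1633) + (-89.8367) + (16.4490) + (-5.8367) + (-21.5510) + (5.8776) = -42.7347
Denominator Σ(x_t−x̄)² = 268.8571
r_1 = -42.7347 / 268.8571 = -0.159

-0.159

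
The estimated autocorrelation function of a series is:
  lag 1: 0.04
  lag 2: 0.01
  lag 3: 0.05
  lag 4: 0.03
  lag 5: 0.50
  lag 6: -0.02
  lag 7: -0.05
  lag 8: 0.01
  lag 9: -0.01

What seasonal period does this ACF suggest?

5

The largest autocorrelation is r_5 = 0.50; the remaining lags stay at or below 0.05.
The dominant spike at lag 5 indicates a seasonal period of 5.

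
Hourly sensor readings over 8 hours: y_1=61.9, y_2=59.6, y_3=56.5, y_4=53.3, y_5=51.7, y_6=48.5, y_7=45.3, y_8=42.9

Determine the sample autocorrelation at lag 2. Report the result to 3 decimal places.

0.256

Mean ȳ = (61.9 + 59.6 + 56.5 + 53.3 + 51.7 + 48.5 + 45.3 + 42.9)/8 = 52.4625
Deviations from mean: 9.4375, 7.1375, 4.0375, 0.8375, -0.7625, -3.9625, -7.1625, -9.5625
Numerator Σ_{t=1}^{6}(y_t−ȳ)(y_{t+2}−ȳ) = 81.0372
Denominator Σ(y_t−ȳ)² = 316.0388
r_2 = 81.0372 / 316.0388 = 0.256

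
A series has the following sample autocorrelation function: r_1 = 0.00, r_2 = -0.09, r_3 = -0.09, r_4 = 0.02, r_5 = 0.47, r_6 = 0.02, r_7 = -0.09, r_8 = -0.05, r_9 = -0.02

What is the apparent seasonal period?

The largest autocorrelation is r_5 = 0.47; the remaining lags stay at or below 0.02.
The dominant spike at lag 5 indicates a seasonal period of 5.

5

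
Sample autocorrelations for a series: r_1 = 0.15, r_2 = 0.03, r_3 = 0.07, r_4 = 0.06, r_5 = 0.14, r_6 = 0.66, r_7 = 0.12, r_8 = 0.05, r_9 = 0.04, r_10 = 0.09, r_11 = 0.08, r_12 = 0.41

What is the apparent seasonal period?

The largest autocorrelation is r_6 = 0.66, with a weaker echo at lag 12 (0.41); the remaining lags stay at or below 0.15.
The dominant spike at lag 6 indicates a seasonal period of 6.

6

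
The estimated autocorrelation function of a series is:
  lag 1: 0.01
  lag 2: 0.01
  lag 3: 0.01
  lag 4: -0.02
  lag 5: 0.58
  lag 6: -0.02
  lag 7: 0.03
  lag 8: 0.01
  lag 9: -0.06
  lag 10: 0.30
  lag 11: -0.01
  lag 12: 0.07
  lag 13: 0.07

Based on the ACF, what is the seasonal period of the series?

The largest autocorrelation is r_5 = 0.58, with a weaker echo at lag 10 (0.30); the remaining lags stay at or below 0.07.
The dominant spike at lag 5 indicates a seasonal period of 5.

5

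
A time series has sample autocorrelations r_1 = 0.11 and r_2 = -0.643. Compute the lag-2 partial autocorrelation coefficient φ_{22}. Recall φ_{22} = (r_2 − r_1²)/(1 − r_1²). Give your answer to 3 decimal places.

-0.663

φ_{22} = (r_2 − r_1²) / (1 − r_1²)
r_1² = (0.11)² = 0.0121
Numerator = -0.643 − 0.0121 = -0.6551; denominator = 1 − 0.0121 = 0.9879
φ_{22} = -0.6551 / 0.9879 = -0.663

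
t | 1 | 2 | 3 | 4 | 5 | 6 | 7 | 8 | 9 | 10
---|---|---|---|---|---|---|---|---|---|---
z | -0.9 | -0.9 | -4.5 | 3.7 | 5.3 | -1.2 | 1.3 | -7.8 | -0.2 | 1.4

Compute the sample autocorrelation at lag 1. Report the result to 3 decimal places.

-0.084

Mean z̄ = (-0.9 − 0.9 − 4.5 + 3.7 + 5.3 − 1.2 + 1.3 − 7.8 − 0.2 + 1.4)/10 = -0.3800
Numerator Σ_{t=1}^{9}(z_t−z̄)(z_{t+1}−z̄) = -10.7384
Denominator Σ(z_t−z̄)² = 128.1760
r_1 = -10.7384 / 128.1760 = -0.084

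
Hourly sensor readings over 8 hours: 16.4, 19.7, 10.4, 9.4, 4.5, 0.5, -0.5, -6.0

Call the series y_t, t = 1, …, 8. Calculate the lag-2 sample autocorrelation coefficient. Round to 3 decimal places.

0.261

Mean ȳ = (16.4 + 19.7 + 10.4 + 9.4 + 4.5 + 0.5 − 0.5 − 6.0)/8 = 6.8000
Deviations from mean: 9.6000, 12.9000, 3.6000, 2.6000, -2.3000, -6.3000, -7.3000, -12.8000
Σ(y_t−ȳ)(y_{t+2}−ȳ) = (34.5600) + (33.5400) + (-8.2800) + (-16.3800) + (16.7900) + (80.6400) = 140.8700
Denominator Σ(y_t−ȳ)² = 540.4000
r_2 = 140.8700 / 540.4000 = 0.261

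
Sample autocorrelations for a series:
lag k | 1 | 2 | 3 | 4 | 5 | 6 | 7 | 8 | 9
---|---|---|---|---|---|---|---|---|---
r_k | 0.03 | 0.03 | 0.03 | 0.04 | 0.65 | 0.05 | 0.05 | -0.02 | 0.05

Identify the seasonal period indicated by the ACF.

5

The largest autocorrelation is r_5 = 0.65; the remaining lags stay at or below 0.05.
The dominant spike at lag 5 indicates a seasonal period of 5.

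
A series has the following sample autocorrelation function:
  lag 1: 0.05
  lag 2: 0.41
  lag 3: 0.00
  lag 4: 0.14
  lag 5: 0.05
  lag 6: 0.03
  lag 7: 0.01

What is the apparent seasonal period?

The largest autocorrelation is r_2 = 0.41; the remaining lags stay at or below 0.14.
The dominant spike at lag 2 indicates a seasonal period of 2.

2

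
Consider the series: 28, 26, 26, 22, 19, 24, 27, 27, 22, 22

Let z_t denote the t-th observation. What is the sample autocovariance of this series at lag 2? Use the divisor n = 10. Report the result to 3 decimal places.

Mean z̄ = (28 + 26 + 26 + 22 + 19 + 24 + 27 + 27 + 22 + 22)/10 = 24.3000
Σ_{t=1}^{8}(z_t−z̄)(z_{t+2}−z̄) = -33.4800
γ_2 = -33.4800 / 10 = -3.348

-3.348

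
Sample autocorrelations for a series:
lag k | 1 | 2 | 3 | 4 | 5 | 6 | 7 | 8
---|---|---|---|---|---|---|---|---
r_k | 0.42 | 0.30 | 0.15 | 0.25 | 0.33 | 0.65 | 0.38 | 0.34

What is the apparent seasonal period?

The largest autocorrelation is r_6 = 0.65; the remaining lags stay at or below 0.42. The elevated value at lag 1 (0.42), dropping to 0.30 at lag 2, reflects decaying short-term dependence rather than seasonality.
The dominant spike at lag 6 indicates a seasonal period of 6.

6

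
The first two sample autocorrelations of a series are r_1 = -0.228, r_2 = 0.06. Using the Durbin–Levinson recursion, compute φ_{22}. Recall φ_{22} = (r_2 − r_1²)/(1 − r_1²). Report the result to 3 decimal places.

0.008

φ_{22} = (r_2 − r_1²) / (1 − r_1²)
r_1² = (-0.228)² = 0.051984
Numerator = 0.06 − 0.0520 = 0.0080; denominator = 1 − 0.0520 = 0.9480
φ_{22} = 0.0080 / 0.9480 = 0.008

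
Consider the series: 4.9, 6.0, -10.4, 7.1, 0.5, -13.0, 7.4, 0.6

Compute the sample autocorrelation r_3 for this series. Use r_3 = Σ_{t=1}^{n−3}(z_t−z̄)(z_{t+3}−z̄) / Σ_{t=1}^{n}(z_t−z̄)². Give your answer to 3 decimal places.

0.504

Mean z̄ = (4.9 + 6.0 − 10.4 + 7.1 + 0.5 − 13.0 + 7.4 + 0.6)/8 = 0.3875
Σ(z_t−z̄)(z_{t+3}−z̄) = (30.2902) + (0.6314) + (144.4177) + (47.0714) + (0.0239) = 222.4345
Denominator Σ(z_t−z̄)² = 441.7488
r_3 = 222.4345 / 441.7488 = 0.504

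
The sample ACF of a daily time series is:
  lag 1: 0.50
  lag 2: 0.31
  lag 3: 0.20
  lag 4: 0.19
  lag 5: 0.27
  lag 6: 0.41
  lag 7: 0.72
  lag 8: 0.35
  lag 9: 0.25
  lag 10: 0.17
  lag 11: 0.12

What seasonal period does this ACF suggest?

7

The largest autocorrelation is r_7 = 0.72; the remaining lags stay at or below 0.50. The elevated value at lag 1 (0.50), dropping to 0.31 at lag 2, reflects decaying short-term dependence rather than seasonality.
The dominant spike at lag 7 indicates a seasonal period of 7.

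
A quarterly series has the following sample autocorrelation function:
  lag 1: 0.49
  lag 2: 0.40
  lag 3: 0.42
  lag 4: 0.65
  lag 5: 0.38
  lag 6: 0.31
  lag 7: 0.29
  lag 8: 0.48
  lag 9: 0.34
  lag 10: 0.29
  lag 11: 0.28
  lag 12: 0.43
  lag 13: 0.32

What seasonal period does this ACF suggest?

4

The largest autocorrelation is r_4 = 0.65; the remaining lags stay at or below 0.49. The elevated value at lag 1 (0.49), dropping to 0.40 at lag 2, reflects decaying short-term dependence rather than seasonality.
The dominant spike at lag 4 indicates a seasonal period of 4.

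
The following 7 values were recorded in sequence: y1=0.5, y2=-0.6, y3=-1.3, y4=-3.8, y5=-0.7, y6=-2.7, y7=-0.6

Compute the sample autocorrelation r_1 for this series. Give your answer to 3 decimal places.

-0.164

Mean ȳ = (0.5 − 0.6 − 1.3 − 3.8 − 0.7 − 2.7 − 0.6)/7 = -1.3143
Numerator Σ_{t=1}^{6}(y_t−ȳ)(y_{t+1}−ȳ) = -2.0973
Denominator Σ(y_t−ȳ)² = 12.7886
r_1 = -2.0973 / 12.7886 = -0.164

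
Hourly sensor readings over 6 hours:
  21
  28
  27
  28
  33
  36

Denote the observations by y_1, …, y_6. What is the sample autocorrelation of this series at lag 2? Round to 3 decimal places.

0.011

Mean ȳ = (21 + 28 + 27 + 28 + 33 + 36)/6 = 28.8333
Deviations from mean: -7.8333, -0.8333, -1.8333, -0.8333, 4.1667, 7.1667
Numerator Σ_{t=1}^{4}(y_t−ȳ)(y_{t+2}−ȳ) = 1.4444
Denominator Σ(y_t−ȳ)² = 134.8333
r_2 = 1.4444 / 134.8333 = 0.011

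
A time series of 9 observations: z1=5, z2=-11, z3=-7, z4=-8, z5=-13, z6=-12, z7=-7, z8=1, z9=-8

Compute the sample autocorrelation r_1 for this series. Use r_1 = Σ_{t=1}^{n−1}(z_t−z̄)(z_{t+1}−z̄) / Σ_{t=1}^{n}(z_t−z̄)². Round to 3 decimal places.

-0.061

Mean z̄ = (5 − 11 − 7 − 8 − 13 − 12 − 7 + 1 − 8)/9 = -6.6667
Numerator Σ_{t=1}^{8}(z_t−z̄)(z_{t+1}−z̄) = -17.4444
Denominator Σ(z_t−z̄)² = 286.0000
r_1 = -17.4444 / 286.0000 = -0.061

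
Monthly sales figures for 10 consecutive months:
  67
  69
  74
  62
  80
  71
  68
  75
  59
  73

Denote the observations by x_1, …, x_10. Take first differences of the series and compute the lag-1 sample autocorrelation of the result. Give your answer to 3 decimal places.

-0.694

First differences Δx: 2, 5, -12, 18, -9, -3, 7, -16, 14
Mean of differences = 0.6667
Numerator Σ(Δx_t−Δx̄)(Δx_{t+1}−Δx̄) = -751.7778
Denominator Σ(Δx_t−Δx̄)² = 1084.0000
r_1(Δx) = -751.7778 / 1084.0000 = -0.694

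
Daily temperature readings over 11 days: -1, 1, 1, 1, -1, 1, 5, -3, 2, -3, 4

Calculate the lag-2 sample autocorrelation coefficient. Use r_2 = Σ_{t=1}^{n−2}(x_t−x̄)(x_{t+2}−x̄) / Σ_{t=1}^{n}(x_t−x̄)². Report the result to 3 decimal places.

Mean x̄ = (-1 + 1 + 1 + 1 − 1 + 1 + 5 − 3 + 2 − 3 + 4)/11 = 0.6364
Numerator Σ_{t=1}^{9}(x_t−x̄)(x_{t+2}−x̄) = 14.3719
Denominator Σ(x_t−x̄)² = 64.5455
r_2 = 14.3719 / 64.5455 = 0.223

0.223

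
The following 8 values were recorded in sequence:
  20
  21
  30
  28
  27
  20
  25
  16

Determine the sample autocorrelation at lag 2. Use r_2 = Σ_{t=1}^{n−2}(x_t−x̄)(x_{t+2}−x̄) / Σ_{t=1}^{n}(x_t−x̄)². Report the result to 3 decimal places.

0.036

Mean x̄ = (20 + 21 + 30 + 28 + 27 + 20 + 25 + 16)/8 = 23.3750
Deviations from mean: -3.3750, -2.3750, 6.6250, 4.6250, 3.6250, -3.3750, 1.6250, -7.3750
Σ(x_t−x̄)(x_{t+2}−x̄) = (-22.3594) + (-10.9844) + (24.0156) + (-15.6094) + (5.8906) + (24.8906) = 5.8438
Denominator Σ(x_t−x̄)² = 163.8750
r_2 = 5.8438 / 163.8750 = 0.036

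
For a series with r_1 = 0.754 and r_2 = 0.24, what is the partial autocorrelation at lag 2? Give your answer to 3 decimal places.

φ_{22} = (r_2 − r_1²) / (1 − r_1²)
r_1² = (0.754)² = 0.568516
Numerator = 0.24 − 0.5685 = -0.3285; denominator = 1 − 0.5685 = 0.4315
φ_{22} = -0.3285 / 0.4315 = -0.761

-0.761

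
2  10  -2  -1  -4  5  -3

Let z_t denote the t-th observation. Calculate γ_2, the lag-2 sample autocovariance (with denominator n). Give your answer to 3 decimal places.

Mean z̄ = (2 + 10 − 2 − 1 − 4 + 5 − 3)/7 = 1.0000
Deviations: 1.0000, 9.0000, -3.0000, -2.0000, -5.0000, 4.0000, -4.0000
Σ_{t=1}^{5}(z_t−z̄)(z_{t+2}−z̄) = 6.0000
γ_2 = 6.0000 / 7 = 0.857

0.857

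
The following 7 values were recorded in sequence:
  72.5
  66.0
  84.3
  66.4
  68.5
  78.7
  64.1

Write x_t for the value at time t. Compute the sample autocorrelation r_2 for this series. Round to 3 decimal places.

Mean x̄ = (72.5 + 66.0 + 84.3 + 66.4 + 68.5 + 78.7 + 64.1)/7 = 71.5000
Numerator Σ_{t=1}^{5}(x_t−x̄)(x_{t+2}−x̄) = -12.0700
Denominator Σ(x_t−x̄)² = 336.7000
r_2 = -12.0700 / 336.7000 = -0.036

-0.036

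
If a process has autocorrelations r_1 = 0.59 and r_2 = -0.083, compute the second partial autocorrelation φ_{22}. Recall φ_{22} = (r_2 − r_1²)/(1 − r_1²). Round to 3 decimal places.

φ_{22} = (r_2 − r_1²) / (1 − r_1²)
r_1² = (0.59)² = 0.3481
Numerator = -0.083 − 0.3481 = -0.4311; denominator = 1 − 0.3481 = 0.6519
φ_{22} = -0.4311 / 0.6519 = -0.661

-0.661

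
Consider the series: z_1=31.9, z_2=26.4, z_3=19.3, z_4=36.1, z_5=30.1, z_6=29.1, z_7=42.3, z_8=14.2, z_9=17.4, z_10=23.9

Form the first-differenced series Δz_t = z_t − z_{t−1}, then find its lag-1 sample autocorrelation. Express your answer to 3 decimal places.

First differences Δz: -5.5, -7.1, 16.8, -6.0, -1.0, 13.2, -28.1, 3.2, 6.5
Mean of differences = -0.8889
Numerator Σ(Δz_t−Δz̄)(Δz_{t+1}−Δz̄) = -637.0601
Denominator Σ(Δz_t−Δz̄)² = 1409.1289
r_1(Δz) = -637.0601 / 1409.1289 = -0.452

-0.452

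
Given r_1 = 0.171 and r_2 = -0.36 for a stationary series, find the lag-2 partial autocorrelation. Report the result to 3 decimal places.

φ_{22} = (r_2 − r_1²) / (1 − r_1²)
r_1² = (0.171)² = 0.029241
Numerator = -0.36 − 0.0292 = -0.3892; denominator = 1 − 0.0292 = 0.9708
φ_{22} = -0.3892 / 0.9708 = -0.401

-0.401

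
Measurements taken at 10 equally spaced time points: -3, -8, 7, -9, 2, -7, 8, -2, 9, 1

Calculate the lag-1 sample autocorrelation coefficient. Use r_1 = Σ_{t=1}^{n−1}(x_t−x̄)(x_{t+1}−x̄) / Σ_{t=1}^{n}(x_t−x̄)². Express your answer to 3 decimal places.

Mean x̄ = (-3 − 8 + 7 − 9 + 2 − 7 + 8 − 2 + 9 + 1)/10 = -0.2000
Numerator Σ_{t=1}^{9}(x_t−x̄)(x_{t+1}−x̄) = -208.0400
Denominator Σ(x_t−x̄)² = 405.6000
r_1 = -208.0400 / 405.6000 = -0.513

-0.513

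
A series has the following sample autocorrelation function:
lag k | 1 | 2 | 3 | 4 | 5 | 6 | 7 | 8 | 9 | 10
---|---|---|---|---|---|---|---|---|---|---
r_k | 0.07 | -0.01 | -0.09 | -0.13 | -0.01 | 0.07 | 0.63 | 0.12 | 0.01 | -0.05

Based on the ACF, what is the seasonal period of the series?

The largest autocorrelation is r_7 = 0.63; the remaining lags stay at or below 0.12.
The dominant spike at lag 7 indicates a seasonal period of 7.

7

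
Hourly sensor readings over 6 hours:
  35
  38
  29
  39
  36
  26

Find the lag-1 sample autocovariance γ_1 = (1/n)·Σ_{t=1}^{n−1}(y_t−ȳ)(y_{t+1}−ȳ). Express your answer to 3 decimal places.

-7.671

Mean ȳ = (35 + 38 + 29 + 39 + 36 + 26)/6 = 33.8333
Deviations: 1.1667, 4.1667, -4.8333, 5.1667, 2.1667, -7.8333
Σ_{t=1}^{5}(y_t−ȳ)(y_{t+1}−ȳ) = -46.0278
γ_1 = -46.0278 / 6 = -7.671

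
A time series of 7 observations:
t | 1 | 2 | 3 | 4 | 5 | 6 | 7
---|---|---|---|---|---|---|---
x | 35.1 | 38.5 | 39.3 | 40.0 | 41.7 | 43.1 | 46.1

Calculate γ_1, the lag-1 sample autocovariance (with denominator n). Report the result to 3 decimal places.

Mean x̄ = (35.1 + 38.5 + 39.3 + 40.0 + 41.7 + 43.1 + 46.1)/7 = 40.5429
Deviations: -5.4429, -2.0429, -1.2429, -0.5429, 1.1571, 2.5571, 5.5571
Σ_{t=1}^{6}(x_t−x̄)(x_{t+1}−x̄) = 30.8739
γ_1 = 30.8739 / 7 = 4.411

4.411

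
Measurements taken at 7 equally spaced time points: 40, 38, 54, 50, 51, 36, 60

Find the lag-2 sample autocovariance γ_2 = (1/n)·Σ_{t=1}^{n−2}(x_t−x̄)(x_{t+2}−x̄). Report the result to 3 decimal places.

-4.143

Mean x̄ = (40 + 38 + 54 + 50 + 51 + 36 + 60)/7 = 47.0000
Deviations: -7.0000, -9.0000, 7.0000, 3.0000, 4.0000, -11.0000, 13.0000
Σ_{t=1}^{5}(x_t−x̄)(x_{t+2}−x̄) = -29.0000
γ_2 = -29.0000 / 7 = -4.143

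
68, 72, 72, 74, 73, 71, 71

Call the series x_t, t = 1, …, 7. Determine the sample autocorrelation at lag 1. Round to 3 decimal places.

Mean x̄ = (68 + 72 + 72 + 74 + 73 + 71 + 71)/7 = 71.5714
Deviations from mean: -3.5714, 0.4286, 0.4286, 2.4286, 1.4286, -0.5714, -0.5714
Numerator Σ_{t=1}^{6}(x_t−x̄)(x_{t+1}−x̄) = 2.6735
Denominator Σ(x_t−x̄)² = 21.7143
r_1 = 2.6735 / 21.7143 = 0.123

0.123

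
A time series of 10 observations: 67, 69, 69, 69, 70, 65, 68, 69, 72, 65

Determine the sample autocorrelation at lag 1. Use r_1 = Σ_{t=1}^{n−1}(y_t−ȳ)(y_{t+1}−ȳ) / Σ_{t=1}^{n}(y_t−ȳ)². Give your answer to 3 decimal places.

-0.313

Mean ȳ = (67 + 69 + 69 + 69 + 70 + 65 + 68 + 69 + 72 + 65)/10 = 68.3000
Numerator Σ_{t=1}^{9}(y_t−ȳ)(y_{t+1}−ȳ) = -13.1900
Denominator Σ(y_t−ȳ)² = 42.1000
r_1 = -13.1900 / 42.1000 = -0.313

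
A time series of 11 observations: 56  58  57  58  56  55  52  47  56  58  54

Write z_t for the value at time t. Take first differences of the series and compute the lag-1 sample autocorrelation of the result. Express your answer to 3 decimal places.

-0.138

First differences Δz: 2, -1, 1, -2, -1, -3, -5, 9, 2, -4
Mean of differences = -0.2000
Numerator Σ(Δz_t−Δz̄)(Δz_{t+1}−Δz̄) = -20.0400
Denominator Σ(Δz_t−Δz̄)² = 145.6000
r_1(Δz) = -20.0400 / 145.6000 = -0.138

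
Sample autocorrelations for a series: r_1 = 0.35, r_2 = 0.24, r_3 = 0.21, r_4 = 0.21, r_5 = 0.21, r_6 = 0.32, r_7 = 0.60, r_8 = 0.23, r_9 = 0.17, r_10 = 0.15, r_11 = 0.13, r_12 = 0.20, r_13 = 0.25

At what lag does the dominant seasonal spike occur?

The largest autocorrelation is r_7 = 0.60; the remaining lags stay at or below 0.35. The elevated value at lag 1 (0.35), dropping to 0.24 at lag 2, reflects decaying short-term dependence rather than seasonality.
The dominant spike at lag 7 indicates a seasonal period of 7.

7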